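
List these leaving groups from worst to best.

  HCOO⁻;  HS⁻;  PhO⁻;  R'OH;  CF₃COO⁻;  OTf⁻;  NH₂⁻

NH₂⁻ < PhO⁻ < HS⁻ < HCOO⁻ < CF₃COO⁻ < R'OH < OTf⁻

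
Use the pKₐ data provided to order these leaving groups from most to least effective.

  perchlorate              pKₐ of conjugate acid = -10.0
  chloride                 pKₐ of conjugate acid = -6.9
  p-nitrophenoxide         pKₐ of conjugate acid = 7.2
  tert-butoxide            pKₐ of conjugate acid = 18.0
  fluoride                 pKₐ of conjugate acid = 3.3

perchlorate > chloride > fluoride > p-nitrophenoxide > tert-butoxide

Lower conjugate-acid pKₐ ⇒ weaker base ⇒ better leaving group.
Sorting by the given values: perchlorate (-10.0), chloride (-6.9), fluoride (3.3), p-nitrophenoxide (7.2), tert-butoxide (18.0).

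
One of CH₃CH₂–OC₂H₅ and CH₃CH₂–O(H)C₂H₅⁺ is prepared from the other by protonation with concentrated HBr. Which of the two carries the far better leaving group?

CH₃CH₂–O(H)C₂H₅⁺

From CH₃CH₂–OC₂H₅ the departing group would be CH₃CH₂O⁻ (pKₐ(CH₃CH₂OH) ≈ 16). Strong base; alkoxides do not leave unassisted.
From CH₃CH₂–O(H)C₂H₅⁺ the leaving group is R'OH (pKₐ(R'OH₂⁺) ≈ -2.4). Neutral; leaves from a protonated ether (an oxonium ion, R–O(H)R'⁺).
Protonation with concentrated HBr works by allowing neutral ethanol, rather than ethoxide, to depart, making CH₃CH₂–O(H)C₂H₅⁺ enormously more reactive.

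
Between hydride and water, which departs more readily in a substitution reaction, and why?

water

water is the better leaving group.
pKₐ(H₃O⁺) ≈ -1.7 versus pKₐ(H₂) ≈ 36: water is the much weaker base.
Neutral; leaves from a protonated alcohol (R–OH₂⁺).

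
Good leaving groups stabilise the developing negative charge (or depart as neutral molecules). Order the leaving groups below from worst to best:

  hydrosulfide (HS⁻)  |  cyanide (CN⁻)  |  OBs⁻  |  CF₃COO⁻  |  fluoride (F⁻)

cyanide (CN⁻) < hydrosulfide (HS⁻) < fluoride (F⁻) < CF₃COO⁻ < OBs⁻

Leaving-group ability tracks the stability of the departed species; conjugate-acid pKₐ is the usual yardstick (lower pKₐ → better LG).
OBs⁻: pKₐ(p-BrC₆H₄SO₃H) ≈ -2.8 — arenesulfonate with a p-bromo substituent
CF₃COO⁻: pKₐ(CF₃COOH) ≈ 0.2 — strongly electron-withdrawing CF₃ stabilises the carboxylate
fluoride (F⁻): pKₐ(HF) ≈ 3.2 — small and strongly basic; the poor halide leaving group
hydrosulfide (HS⁻): pKₐ(H₂S) ≈ 7 — larger and more polarisable than the oxygen analogue
cyanide (CN⁻): pKₐ(HCN) ≈ 9.2 — sp carbon stabilises the charge somewhat, but still a poor LG
Listed from poorest to best leaving group as asked.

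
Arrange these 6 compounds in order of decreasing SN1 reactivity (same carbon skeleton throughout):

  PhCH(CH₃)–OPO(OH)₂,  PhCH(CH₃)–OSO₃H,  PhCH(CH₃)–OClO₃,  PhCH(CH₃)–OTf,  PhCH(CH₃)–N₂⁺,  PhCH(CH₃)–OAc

Identical carbon frameworks mean the comparison reduces to leaving-group quality.
The more stable X⁻ (or X) is on its own — i.e. the weaker a base it is — the better a leaving group it makes.
PhCH(CH₃)–N₂⁺ loses N₂: no meaningful conjugate acid; N₂ departs as an exceptionally stable neutral molecule
PhCH(CH₃)–OTf loses OTf⁻: pKₐ(CF₃SO₃H (triflic acid)) ≈ -14
PhCH(CH₃)–OClO₃ loses ClO₄⁻: pKₐ(HClO₄) ≈ -10
PhCH(CH₃)–OSO₃H loses HSO₄⁻: pKₐ(H₂SO₄) ≈ -3
PhCH(CH₃)–OPO(OH)₂ loses H₂PO₄⁻: pKₐ(H₃PO₄) ≈ 2.1
PhCH(CH₃)–OAc loses AcO⁻: pKₐ(CH₃COOH) ≈ 4.8

PhCH(CH₃)–N₂⁺ > PhCH(CH₃)–OTf > PhCH(CH₃)–OClO₃ > PhCH(CH₃)–OSO₃H > PhCH(CH₃)–OPO(OH)₂ > PhCH(CH₃)–OAc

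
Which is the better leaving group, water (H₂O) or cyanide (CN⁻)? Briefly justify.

water (H₂O) is the better leaving group.
pKₐ(H₃O⁺) ≈ -1.7 versus pKₐ(HCN) ≈ 9.2: water (H₂O) is the much weaker base.
Neutral; leaves from a protonated alcohol (R–OH₂⁺).

water (H₂O)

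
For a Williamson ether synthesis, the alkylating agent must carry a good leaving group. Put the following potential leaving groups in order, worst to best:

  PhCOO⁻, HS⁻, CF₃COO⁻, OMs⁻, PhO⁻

PhO⁻ < HS⁻ < PhCOO⁻ < CF₃COO⁻ < OMs⁻

The more stable X⁻ (or X) is on its own — i.e. the weaker a base it is — the better a leaving group it makes.
OMs⁻: pKₐ(CH₃SO₃H (MsOH)) ≈ -1.9 — resonance-delocalised alkanesulfonate
CF₃COO⁻: pKₐ(CF₃COOH) ≈ 0.2
PhCOO⁻: pKₐ(C₆H₅COOH) ≈ 4.2 — aryl carboxylate
HS⁻: pKₐ(H₂S) ≈ 7
PhO⁻: pKₐ(C₆H₅OH (phenol)) ≈ 10 — resonance into the ring helps, but still a poor LG
Reversing gives the worst-to-best order requested.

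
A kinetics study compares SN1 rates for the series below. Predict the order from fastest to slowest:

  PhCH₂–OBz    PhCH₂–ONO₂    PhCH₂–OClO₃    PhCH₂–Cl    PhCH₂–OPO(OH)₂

PhCH₂–OClO₃ > PhCH₂–Cl > PhCH₂–ONO₂ > PhCH₂–OPO(OH)₂ > PhCH₂–OBz

The skeletons are identical, so relative rate is governed entirely by leaving-group ability.
Leaving-group ability tracks the stability of the departed species; conjugate-acid pKₐ is the usual yardstick (lower pKₐ → better LG).
PhCH₂–OClO₃ loses ClO₄⁻: pKₐ(HClO₄) ≈ -10
PhCH₂–Cl loses Cl⁻: pKₐ(HCl) ≈ -7
PhCH₂–ONO₂ loses NO₃⁻: pKₐ(HNO₃) ≈ -1.3
PhCH₂–OPO(OH)₂ loses H₂PO₄⁻: pKₐ(H₃PO₄) ≈ 2.1
PhCH₂–OBz loses PhCOO⁻: pKₐ(C₆H₅COOH) ≈ 4.2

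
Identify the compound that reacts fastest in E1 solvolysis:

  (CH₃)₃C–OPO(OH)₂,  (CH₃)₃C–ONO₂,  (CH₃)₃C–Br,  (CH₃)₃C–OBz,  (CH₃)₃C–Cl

(CH₃)₃C–Br

With the same alkyl group throughout, only the leaving group differentiates the rates.
A good leaving group is a weak base: the lower the pKₐ of its conjugate acid, the more readily it departs.
(CH₃)₃C–Br loses Br⁻: pKₐ(HBr) ≈ -9
(CH₃)₃C–Cl loses Cl⁻: pKₐ(HCl) ≈ -7
(CH₃)₃C–ONO₂ loses NO₃⁻: pKₐ(HNO₃) ≈ -1.3
(CH₃)₃C–OPO(OH)₂ loses H₂PO₄⁻: pKₐ(H₃PO₄) ≈ 2.1
(CH₃)₃C–OBz loses PhCOO⁻: pKₐ(C₆H₅COOH) ≈ 4.2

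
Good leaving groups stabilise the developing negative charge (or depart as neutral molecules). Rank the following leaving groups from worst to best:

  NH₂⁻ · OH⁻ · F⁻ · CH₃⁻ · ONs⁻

CH₃⁻ < NH₂⁻ < OH⁻ < F⁻ < ONs⁻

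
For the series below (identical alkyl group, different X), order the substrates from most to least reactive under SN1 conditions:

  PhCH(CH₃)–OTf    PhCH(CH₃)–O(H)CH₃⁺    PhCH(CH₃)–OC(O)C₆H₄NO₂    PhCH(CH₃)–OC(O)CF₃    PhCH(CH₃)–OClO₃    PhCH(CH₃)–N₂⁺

PhCH(CH₃)–N₂⁺ > PhCH(CH₃)–OTf > PhCH(CH₃)–OClO₃ > PhCH(CH₃)–O(H)CH₃⁺ > PhCH(CH₃)–OC(O)CF₃ > PhCH(CH₃)–OC(O)C₆H₄NO₂

Same R in every case — rank the leaving groups.
A good leaving group is a weak base: the lower the pKₐ of its conjugate acid, the more readily it departs.
PhCH(CH₃)–N₂⁺ loses N₂: no meaningful conjugate acid; N₂ departs as an exceptionally stable neutral molecule
PhCH(CH₃)–OTf loses OTf⁻: pKₐ(CF₃SO₃H (triflic acid)) ≈ -14
PhCH(CH₃)–OClO₃ loses ClO₄⁻: pKₐ(HClO₄) ≈ -10
PhCH(CH₃)–O(H)CH₃⁺ loses R'OH: pKₐ(R'OH₂⁺) ≈ -2.4
PhCH(CH₃)–OC(O)CF₃ loses CF₃COO⁻: pKₐ(CF₃COOH) ≈ 0.2
PhCH(CH₃)–OC(O)C₆H₄NO₂ loses p-O₂N–C₆H₄–COO⁻: pKₐ(p-nitrobenzoic acid) ≈ 3.4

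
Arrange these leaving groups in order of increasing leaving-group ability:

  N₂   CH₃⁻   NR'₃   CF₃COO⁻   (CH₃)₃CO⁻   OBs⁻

CH₃⁻ < (CH₃)₃CO⁻ < NR'₃ < CF₃COO⁻ < OBs⁻ < N₂

A good leaving group is a weak base: the lower the pKₐ of its conjugate acid, the more readily it departs.
N₂: no meaningful conjugate acid; N₂ departs as an exceptionally stable neutral molecule
OBs⁻: pKₐ(p-BrC₆H₄SO₃H) ≈ -2.8 — arenesulfonate with a p-bromo substituent
CF₃COO⁻: pKₐ(CF₃COOH) ≈ 0.2
NR'₃: pKₐ(R'₃NH⁺) ≈ 10.7 — neutral but still a fairly strong base; Hofmann-elimination LG
(CH₃)₃CO⁻: pKₐ(t-BuOH) ≈ 18 — bulky, strongly basic alkoxide
CH₃⁻: pKₐ(CH₄) ≈ 48 — unstabilised carbanion; the worst conceivable leaving group
The question asks for worst first, so the sequence is read in increasing leaving-group ability.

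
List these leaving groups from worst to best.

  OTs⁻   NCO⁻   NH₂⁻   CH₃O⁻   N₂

NH₂⁻ < CH₃O⁻ < NCO⁻ < OTs⁻ < N₂

N₂: no meaningful conjugate acid; N₂ departs as an exceptionally stable neutral molecule
OTs⁻: pKₐ(p-CH₃C₆H₄SO₃H (TsOH)) ≈ -2.8
NCO⁻: pKₐ(HOCN) ≈ 3.5
CH₃O⁻: pKₐ(CH₃OH) ≈ 15.5
NH₂⁻: pKₐ(NH₃) ≈ 38
Reversing gives the worst-to-best order requested.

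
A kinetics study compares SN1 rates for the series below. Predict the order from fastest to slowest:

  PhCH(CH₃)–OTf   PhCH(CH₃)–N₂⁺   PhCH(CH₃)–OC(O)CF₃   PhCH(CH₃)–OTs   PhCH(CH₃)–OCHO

With the same alkyl group throughout, only the leaving group differentiates the rates.
Rank by basicity of the departing species: weakest base leaves most easily.
PhCH(CH₃)–N₂⁺ loses N₂: no meaningful conjugate acid; N₂ departs as an exceptionally stable neutral molecule
PhCH(CH₃)–OTf loses OTf⁻: pKₐ(CF₃SO₃H (triflic acid)) ≈ -14
PhCH(CH₃)–OTs loses OTs⁻: pKₐ(p-CH₃C₆H₄SO₃H (TsOH)) ≈ -2.8
PhCH(CH₃)–OC(O)CF₃ loses CF₃COO⁻: pKₐ(CF₃COOH) ≈ 0.2
PhCH(CH₃)–OCHO loses HCOO⁻: pKₐ(HCOOH) ≈ 3.8

PhCH(CH₃)–N₂⁺ > PhCH(CH₃)–OTf > PhCH(CH₃)–OTs > PhCH(CH₃)–OC(O)CF₃ > PhCH(CH₃)–OCHO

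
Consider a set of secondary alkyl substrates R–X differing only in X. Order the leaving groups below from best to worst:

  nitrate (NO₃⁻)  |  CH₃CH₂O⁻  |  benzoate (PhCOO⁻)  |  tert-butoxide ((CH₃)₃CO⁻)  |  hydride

Leaving-group ability tracks the stability of the departed species; conjugate-acid pKₐ is the usual yardstick (lower pKₐ → better LG).
nitrate (NO₃⁻): pKₐ(HNO₃) ≈ -1.3 — resonance-delocalised over three oxygens
benzoate (PhCOO⁻): pKₐ(C₆H₅COOH) ≈ 4.2 — aryl carboxylate
CH₃CH₂O⁻: pKₐ(CH₃CH₂OH) ≈ 16 — strong base; alkoxides do not leave unassisted
tert-butoxide ((CH₃)₃CO⁻): pKₐ(t-BuOH) ≈ 18 — bulky, strongly basic alkoxide
hydride: pKₐ(H₂) ≈ 36

nitrate (NO₃⁻) > benzoate (PhCOO⁻) > CH₃CH₂O⁻ > tert-butoxide ((CH₃)₃CO⁻) > hydride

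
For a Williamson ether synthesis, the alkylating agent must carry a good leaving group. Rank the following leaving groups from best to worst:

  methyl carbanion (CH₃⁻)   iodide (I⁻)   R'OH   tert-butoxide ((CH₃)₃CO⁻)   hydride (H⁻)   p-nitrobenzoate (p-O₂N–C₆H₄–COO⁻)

iodide (I⁻) > R'OH > p-nitrobenzoate (p-O₂N–C₆H₄–COO⁻) > tert-butoxide ((CH₃)₃CO⁻) > hydride (H⁻) > methyl carbanion (CH₃⁻)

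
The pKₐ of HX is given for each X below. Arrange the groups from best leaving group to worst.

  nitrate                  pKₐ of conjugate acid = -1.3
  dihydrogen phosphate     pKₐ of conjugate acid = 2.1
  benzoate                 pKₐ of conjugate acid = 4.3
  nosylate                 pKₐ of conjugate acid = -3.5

nosylate > nitrate > dihydrogen phosphate > benzoate

Lower conjugate-acid pKₐ ⇒ weaker base ⇒ better leaving group.
Sorting by the given values: nosylate (-3.5), nitrate (-1.3), dihydrogen phosphate (2.1), benzoate (4.3).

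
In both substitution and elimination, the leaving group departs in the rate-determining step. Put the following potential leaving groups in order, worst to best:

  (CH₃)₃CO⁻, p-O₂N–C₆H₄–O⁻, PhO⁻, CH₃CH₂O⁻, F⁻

(CH₃)₃CO⁻ < CH₃CH₂O⁻ < PhO⁻ < p-O₂N–C₆H₄–O⁻ < F⁻

Rank by basicity of the departing species: weakest base leaves most easily.
F⁻: pKₐ(HF) ≈ 3.2
p-O₂N–C₆H₄–O⁻: pKₐ(p-nitrophenol) ≈ 7.2 — nitro group delocalises the charge; the classic chromogenic LG
PhO⁻: pKₐ(C₆H₅OH (phenol)) ≈ 10
CH₃CH₂O⁻: pKₐ(CH₃CH₂OH) ≈ 16 — strong base; alkoxides do not leave unassisted
(CH₃)₃CO⁻: pKₐ(t-BuOH) ≈ 18 — bulky, strongly basic alkoxide
Listed from poorest to best leaving group as asked.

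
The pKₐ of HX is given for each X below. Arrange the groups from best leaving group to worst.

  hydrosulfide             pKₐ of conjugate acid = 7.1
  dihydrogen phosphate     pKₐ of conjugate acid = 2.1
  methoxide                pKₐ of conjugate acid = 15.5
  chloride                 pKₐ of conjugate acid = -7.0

Lower conjugate-acid pKₐ ⇒ weaker base ⇒ better leaving group.
Sorting by the given values: chloride (-7.0), dihydrogen phosphate (2.1), hydrosulfide (7.1), methoxide (15.5).

chloride > dihydrogen phosphate > hydrosulfide > methoxide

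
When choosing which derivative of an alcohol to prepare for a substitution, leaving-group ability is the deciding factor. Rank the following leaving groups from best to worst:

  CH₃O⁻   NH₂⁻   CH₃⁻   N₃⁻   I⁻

The more stable X⁻ (or X) is on its own — i.e. the weaker a base it is — the better a leaving group it makes.
I⁻: pKₐ(HI) ≈ -10
N₃⁻: pKₐ(HN₃) ≈ 4.7
CH₃O⁻: pKₐ(CH₃OH) ≈ 15.5
NH₂⁻: pKₐ(NH₃) ≈ 38
CH₃⁻: pKₐ(CH₄) ≈ 48

I⁻ > N₃⁻ > CH₃O⁻ > NH₂⁻ > CH₃⁻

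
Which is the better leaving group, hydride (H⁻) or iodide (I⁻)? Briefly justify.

iodide (I⁻) is the better leaving group.
pKₐ(HI) ≈ -10 versus pKₐ(H₂) ≈ 36: iodide (I⁻) is the much weaker base.
Large, highly polarisable; very weak base.

iodide (I⁻)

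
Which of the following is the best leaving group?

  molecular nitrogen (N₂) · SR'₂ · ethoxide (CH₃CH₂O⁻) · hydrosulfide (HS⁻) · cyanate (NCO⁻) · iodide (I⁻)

molecular nitrogen (N₂): no meaningful conjugate acid; N₂ departs as an exceptionally stable neutral molecule
iodide (I⁻): pKₐ(HI) ≈ -10
SR'₂: pKₐ(R'₂SH⁺) ≈ -7
cyanate (NCO⁻): pKₐ(HOCN) ≈ 3.5
hydrosulfide (HS⁻): pKₐ(H₂S) ≈ 7
ethoxide (CH₃CH₂O⁻): pKₐ(CH₃CH₂OH) ≈ 16

molecular nitrogen (N₂)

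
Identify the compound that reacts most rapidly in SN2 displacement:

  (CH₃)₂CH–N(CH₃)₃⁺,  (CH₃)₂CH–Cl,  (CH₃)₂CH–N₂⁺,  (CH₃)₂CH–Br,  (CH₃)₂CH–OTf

(CH₃)₂CH–N₂⁺

Identical carbon frameworks mean the comparison reduces to leaving-group quality.
The more stable X⁻ (or X) is on its own — i.e. the weaker a base it is — the better a leaving group it makes.
(CH₃)₂CH–N₂⁺ loses N₂: no meaningful conjugate acid; N₂ departs as an exceptionally stable neutral molecule
(CH₃)₂CH–OTf loses OTf⁻: pKₐ(CF₃SO₃H (triflic acid)) ≈ -14
(CH₃)₂CH–Br loses Br⁻: pKₐ(HBr) ≈ -9
(CH₃)₂CH–Cl loses Cl⁻: pKₐ(HCl) ≈ -7
(CH₃)₂CH–N(CH₃)₃⁺ loses NR'₃: pKₐ(R'₃NH⁺) ≈ 10.7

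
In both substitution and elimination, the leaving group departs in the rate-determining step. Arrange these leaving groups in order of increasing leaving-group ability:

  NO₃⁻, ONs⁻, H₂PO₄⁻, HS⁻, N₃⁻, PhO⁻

The more stable X⁻ (or X) is on its own — i.e. the weaker a base it is — the better a leaving group it makes.
ONs⁻: pKₐ(p-O₂NC₆H₄SO₃H) ≈ -3.5
NO₃⁻: pKₐ(HNO₃) ≈ -1.3
H₂PO₄⁻: pKₐ(H₃PO₄) ≈ 2.1
N₃⁻: pKₐ(HN₃) ≈ 4.7
HS⁻: pKₐ(H₂S) ≈ 7
PhO⁻: pKₐ(C₆H₅OH (phenol)) ≈ 10
The question asks for worst first, so the sequence is read in increasing leaving-group ability.

PhO⁻ < HS⁻ < N₃⁻ < H₂PO₄⁻ < NO₃⁻ < ONs⁻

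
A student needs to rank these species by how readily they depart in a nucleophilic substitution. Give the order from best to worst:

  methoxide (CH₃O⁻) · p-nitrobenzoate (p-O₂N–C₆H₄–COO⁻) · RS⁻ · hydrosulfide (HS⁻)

p-nitrobenzoate (p-O₂N–C₆H₄–COO⁻): pKₐ(p-nitrobenzoic acid) ≈ 3.4 — electron-withdrawing nitro group stabilises the carboxylate
hydrosulfide (HS⁻): pKₐ(H₂S) ≈ 7 — larger and more polarisable than the oxygen analogue
RS⁻: pKₐ(RSH (a thiol)) ≈ 10.5
methoxide (CH₃O⁻): pKₐ(CH₃OH) ≈ 15.5 — strong base; alkoxides do not leave unassisted

p-nitrobenzoate (p-O₂N–C₆H₄–COO⁻) > hydrosulfide (HS⁻) > RS⁻ > methoxide (CH₃O⁻)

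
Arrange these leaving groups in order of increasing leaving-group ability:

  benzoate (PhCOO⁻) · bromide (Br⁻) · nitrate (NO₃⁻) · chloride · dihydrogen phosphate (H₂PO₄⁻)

Rank by basicity of the departing species: weakest base leaves most easily.
bromide (Br⁻): pKₐ(HBr) ≈ -9
chloride: pKₐ(HCl) ≈ -7
nitrate (NO₃⁻): pKₐ(HNO₃) ≈ -1.3
dihydrogen phosphate (H₂PO₄⁻): pKₐ(H₃PO₄) ≈ 2.1
benzoate (PhCOO⁻): pKₐ(C₆H₅COOH) ≈ 4.2
Listed from poorest to best leaving group as asked.

benzoate (PhCOO⁻) < dihydrogen phosphate (H₂PO₄⁻) < nitrate (NO₃⁻) < chloride < bromide (Br⁻)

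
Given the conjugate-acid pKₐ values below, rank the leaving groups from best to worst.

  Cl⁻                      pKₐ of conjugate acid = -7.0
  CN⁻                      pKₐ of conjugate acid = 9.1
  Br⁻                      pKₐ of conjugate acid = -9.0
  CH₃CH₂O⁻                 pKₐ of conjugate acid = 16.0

Lower conjugate-acid pKₐ ⇒ weaker base ⇒ better leaving group.
Sorting by the given values: Br⁻ (-9.0), Cl⁻ (-7.0), CN⁻ (9.1), CH₃CH₂O⁻ (16.0).

Br⁻ > Cl⁻ > CN⁻ > CH₃CH₂O⁻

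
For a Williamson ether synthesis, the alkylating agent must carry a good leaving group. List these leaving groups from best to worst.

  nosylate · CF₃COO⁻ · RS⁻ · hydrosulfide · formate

nosylate > CF₃COO⁻ > formate > hydrosulfide > RS⁻

nosylate: pKₐ(p-O₂NC₆H₄SO₃H) ≈ -3.5
CF₃COO⁻: pKₐ(CF₃COOH) ≈ 0.2
formate: pKₐ(HCOOH) ≈ 3.8
hydrosulfide: pKₐ(H₂S) ≈ 7
RS⁻: pKₐ(RSH (a thiol)) ≈ 10.5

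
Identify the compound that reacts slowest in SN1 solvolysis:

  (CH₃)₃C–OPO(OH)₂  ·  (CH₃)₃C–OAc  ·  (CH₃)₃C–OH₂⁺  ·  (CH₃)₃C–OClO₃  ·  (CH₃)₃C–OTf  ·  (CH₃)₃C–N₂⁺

(CH₃)₃C–OAc

Same R in every case — rank the leaving groups.
Leaving-group ability tracks the stability of the departed species; conjugate-acid pKₐ is the usual yardstick (lower pKₐ → better LG).
(CH₃)₃C–N₂⁺ loses N₂: no meaningful conjugate acid; N₂ departs as an exceptionally stable neutral molecule
(CH₃)₃C–OTf loses OTf⁻: pKₐ(CF₃SO₃H (triflic acid)) ≈ -14
(CH₃)₃C–OClO₃ loses ClO₄⁻: pKₐ(HClO₄) ≈ -10
(CH₃)₃C–OH₂⁺ loses H₂O: pKₐ(H₃O⁺) ≈ -1.7
(CH₃)₃C–OPO(OH)₂ loses H₂PO₄⁻: pKₐ(H₃PO₄) ≈ 2.1
(CH₃)₃C–OAc loses AcO⁻: pKₐ(CH₃COOH) ≈ 4.8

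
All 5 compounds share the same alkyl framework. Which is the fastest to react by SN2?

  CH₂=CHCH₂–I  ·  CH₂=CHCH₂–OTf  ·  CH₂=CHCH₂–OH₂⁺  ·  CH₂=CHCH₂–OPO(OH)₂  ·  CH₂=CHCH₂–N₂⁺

CH₂=CHCH₂–N₂⁺

The skeletons are identical, so relative rate is governed entirely by leaving-group ability.
A good leaving group is a weak base: the lower the pKₐ of its conjugate acid, the more readily it departs.
CH₂=CHCH₂–N₂⁺ loses N₂: no meaningful conjugate acid; N₂ departs as an exceptionally stable neutral molecule
CH₂=CHCH₂–OTf loses OTf⁻: pKₐ(CF₃SO₃H (triflic acid)) ≈ -14
CH₂=CHCH₂–I loses I⁻: pKₐ(HI) ≈ -10
CH₂=CHCH₂–OH₂⁺ loses H₂O: pKₐ(H₃O⁺) ≈ -1.7
CH₂=CHCH₂–OPO(OH)₂ loses H₂PO₄⁻: pKₐ(H₃PO₄) ≈ 2.1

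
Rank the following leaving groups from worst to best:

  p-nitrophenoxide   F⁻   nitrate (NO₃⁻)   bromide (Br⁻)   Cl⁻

p-nitrophenoxide < F⁻ < nitrate (NO₃⁻) < Cl⁻ < bromide (Br⁻)

A good leaving group is a weak base: the lower the pKₐ of its conjugate acid, the more readily it departs.
bromide (Br⁻): pKₐ(HBr) ≈ -9
Cl⁻: pKₐ(HCl) ≈ -7
nitrate (NO₃⁻): pKₐ(HNO₃) ≈ -1.3 — resonance-delocalised over three oxygens
F⁻: pKₐ(HF) ≈ 3.2 — small and strongly basic; the poor halide leaving group
p-nitrophenoxide: pKₐ(p-nitrophenol) ≈ 7.2 — nitro group delocalises the charge; the classic chromogenic LG
Listed from poorest to best leaving group as asked.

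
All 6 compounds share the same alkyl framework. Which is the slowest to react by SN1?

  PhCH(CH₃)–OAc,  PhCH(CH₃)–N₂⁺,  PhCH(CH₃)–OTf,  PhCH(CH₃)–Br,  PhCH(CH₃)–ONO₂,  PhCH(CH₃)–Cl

Same R in every case — rank the leaving groups.
A good leaving group is a weak base: the lower the pKₐ of its conjugate acid, the more readily it departs.
PhCH(CH₃)–N₂⁺ loses N₂: no meaningful conjugate acid; N₂ departs as an exceptionally stable neutral molecule
PhCH(CH₃)–OTf loses OTf⁻: pKₐ(CF₃SO₃H (triflic acid)) ≈ -14
PhCH(CH₃)–Br loses Br⁻: pKₐ(HBr) ≈ -9
PhCH(CH₃)–Cl loses Cl⁻: pKₐ(HCl) ≈ -7
PhCH(CH₃)–ONO₂ loses NO₃⁻: pKₐ(HNO₃) ≈ -1.3
PhCH(CH₃)–OAc loses AcO⁻: pKₐ(CH₃COOH) ≈ 4.8

PhCH(CH₃)–OAc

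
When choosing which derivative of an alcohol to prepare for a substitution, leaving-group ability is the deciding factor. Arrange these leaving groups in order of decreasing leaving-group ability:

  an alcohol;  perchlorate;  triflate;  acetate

triflate > perchlorate > an alcohol > acetate

triflate: pKₐ(CF₃SO₃H (triflic acid)) ≈ -14 — charge spread over three oxygens and a CF₃ group; the premier leaving group in synthesis
perchlorate: pKₐ(HClO₄) ≈ -10
an alcohol: pKₐ(R'OH₂⁺) ≈ -2.4 — neutral; leaves from a protonated ether (an oxonium ion, R–O(H)R'⁺)
acetate: pKₐ(CH₃COOH) ≈ 4.8 — resonance-stabilised but still a weak base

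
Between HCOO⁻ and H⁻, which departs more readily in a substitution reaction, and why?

HCOO⁻ is the better leaving group.
pKₐ(HCOOH) ≈ 3.8 versus pKₐ(H₂) ≈ 36: HCOO⁻ is the much weaker base.
Resonance-stabilised carboxylate.

HCOO⁻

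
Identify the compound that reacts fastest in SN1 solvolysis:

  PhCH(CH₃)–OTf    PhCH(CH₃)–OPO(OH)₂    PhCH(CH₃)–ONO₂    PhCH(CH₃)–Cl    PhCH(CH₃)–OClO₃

Identical carbon frameworks mean the comparison reduces to leaving-group quality.
A good leaving group is a weak base: the lower the pKₐ of its conjugate acid, the more readily it departs.
PhCH(CH₃)–OTf loses OTf⁻: pKₐ(CF₃SO₃H (triflic acid)) ≈ -14
PhCH(CH₃)–OClO₃ loses ClO₄⁻: pKₐ(HClO₄) ≈ -10
PhCH(CH₃)–Cl loses Cl⁻: pKₐ(HCl) ≈ -7
PhCH(CH₃)–ONO₂ loses NO₃⁻: pKₐ(HNO₃) ≈ -1.3
PhCH(CH₃)–OPO(OH)₂ loses H₂PO₄⁻: pKₐ(H₃PO₄) ≈ 2.1

PhCH(CH₃)–OTf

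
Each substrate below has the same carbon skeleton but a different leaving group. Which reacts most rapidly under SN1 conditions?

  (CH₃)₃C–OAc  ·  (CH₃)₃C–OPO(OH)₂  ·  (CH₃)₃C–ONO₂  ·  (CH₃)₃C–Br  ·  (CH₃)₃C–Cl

(CH₃)₃C–Br

With the same alkyl group throughout, only the leaving group differentiates the rates.
Rank by basicity of the departing species: weakest base leaves most easily.
(CH₃)₃C–Br loses Br⁻: pKₐ(HBr) ≈ -9
(CH₃)₃C–Cl loses Cl⁻: pKₐ(HCl) ≈ -7
(CH₃)₃C–ONO₂ loses NO₃⁻: pKₐ(HNO₃) ≈ -1.3
(CH₃)₃C–OPO(OH)₂ loses H₂PO₄⁻: pKₐ(H₃PO₄) ≈ 2.1
(CH₃)₃C–OAc loses AcO⁻: pKₐ(CH₃COOH) ≈ 4.8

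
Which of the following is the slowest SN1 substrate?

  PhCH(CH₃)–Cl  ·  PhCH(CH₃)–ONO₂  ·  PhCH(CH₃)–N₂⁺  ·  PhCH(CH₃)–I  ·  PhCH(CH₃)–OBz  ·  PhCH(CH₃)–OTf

The skeletons are identical, so relative rate is governed entirely by leaving-group ability.
A good leaving group is a weak base: the lower the pKₐ of its conjugate acid, the more readily it departs.
PhCH(CH₃)–N₂⁺ loses N₂: no meaningful conjugate acid; N₂ departs as an exceptionally stable neutral molecule
PhCH(CH₃)–OTf loses OTf⁻: pKₐ(CF₃SO₃H (triflic acid)) ≈ -14
PhCH(CH₃)–I loses I⁻: pKₐ(HI) ≈ -10
PhCH(CH₃)–Cl loses Cl⁻: pKₐ(HCl) ≈ -7
PhCH(CH₃)–ONO₂ loses NO₃⁻: pKₐ(HNO₃) ≈ -1.3
PhCH(CH₃)–OBz loses PhCOO⁻: pKₐ(C₆H₅COOH) ≈ 4.2

PhCH(CH₃)–OBz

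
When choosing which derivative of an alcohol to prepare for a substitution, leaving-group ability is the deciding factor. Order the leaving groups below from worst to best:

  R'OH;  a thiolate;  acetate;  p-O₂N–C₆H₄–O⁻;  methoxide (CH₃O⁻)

methoxide (CH₃O⁻) < a thiolate < p-O₂N–C₆H₄–O⁻ < acetate < R'OH

The more stable X⁻ (or X) is on its own — i.e. the weaker a base it is — the better a leaving group it makes.
R'OH: pKₐ(R'OH₂⁺) ≈ -2.4
acetate: pKₐ(CH₃COOH) ≈ 4.8
p-O₂N–C₆H₄–O⁻: pKₐ(p-nitrophenol) ≈ 7.2
a thiolate: pKₐ(RSH (a thiol)) ≈ 10.5
methoxide (CH₃O⁻): pKₐ(CH₃OH) ≈ 15.5
The question asks for worst first, so the sequence is read in increasing leaving-group ability.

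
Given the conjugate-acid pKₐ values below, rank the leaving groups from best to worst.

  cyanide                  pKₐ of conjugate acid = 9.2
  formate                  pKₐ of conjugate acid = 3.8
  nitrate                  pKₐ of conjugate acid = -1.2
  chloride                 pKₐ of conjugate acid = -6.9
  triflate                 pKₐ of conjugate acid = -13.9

triflate > chloride > nitrate > formate > cyanide

Lower conjugate-acid pKₐ ⇒ weaker base ⇒ better leaving group.
Sorting by the given values: triflate (-13.9), chloride (-6.9), nitrate (-1.2), formate (3.8), cyanide (9.2).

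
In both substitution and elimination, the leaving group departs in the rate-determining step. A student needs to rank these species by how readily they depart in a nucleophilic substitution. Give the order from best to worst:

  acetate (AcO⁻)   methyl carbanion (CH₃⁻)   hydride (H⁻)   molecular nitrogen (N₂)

molecular nitrogen (N₂) > acetate (AcO⁻) > hydride (H⁻) > methyl carbanion (CH₃⁻)

A good leaving group is a weak base: the lower the pKₐ of its conjugate acid, the more readily it departs.
molecular nitrogen (N₂): no meaningful conjugate acid; N₂ departs as an exceptionally stable neutral molecule
acetate (AcO⁻): pKₐ(CH₃COOH) ≈ 4.8 — resonance-stabilised but still a weak base
hydride (H⁻): pKₐ(H₂) ≈ 36 — extremely strong base; leaves only in special hydride-transfer contexts
methyl carbanion (CH₃⁻): pKₐ(CH₄) ≈ 48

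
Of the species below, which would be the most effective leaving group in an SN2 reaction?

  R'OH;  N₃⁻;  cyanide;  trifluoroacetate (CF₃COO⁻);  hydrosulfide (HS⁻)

R'OH

Leaving-group ability tracks the stability of the departed species; conjugate-acid pKₐ is the usual yardstick (lower pKₐ → better LG).
R'OH: pKₐ(R'OH₂⁺) ≈ -2.4
trifluoroacetate (CF₃COO⁻): pKₐ(CF₃COOH) ≈ 0.2
N₃⁻: pKₐ(HN₃) ≈ 4.7
hydrosulfide (HS⁻): pKₐ(H₂S) ≈ 7
cyanide: pKₐ(HCN) ≈ 9.2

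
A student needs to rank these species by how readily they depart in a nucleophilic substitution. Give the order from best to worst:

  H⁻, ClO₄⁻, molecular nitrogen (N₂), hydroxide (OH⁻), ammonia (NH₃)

Leaving-group ability tracks the stability of the departed species; conjugate-acid pKₐ is the usual yardstick (lower pKₐ → better LG).
molecular nitrogen (N₂): no meaningful conjugate acid; N₂ departs as an exceptionally stable neutral molecule
ClO₄⁻: pKₐ(HClO₄) ≈ -10
ammonia (NH₃): pKₐ(NH₄⁺) ≈ 9.2
hydroxide (OH⁻): pKₐ(H₂O) ≈ 15.7
H⁻: pKₐ(H₂) ≈ 36

molecular nitrogen (N₂) > ClO₄⁻ > ammonia (NH₃) > hydroxide (OH⁻) > H⁻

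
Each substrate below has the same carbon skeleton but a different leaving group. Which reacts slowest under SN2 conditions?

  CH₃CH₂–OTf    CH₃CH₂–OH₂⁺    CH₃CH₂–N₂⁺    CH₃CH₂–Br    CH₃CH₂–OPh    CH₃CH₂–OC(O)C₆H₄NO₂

CH₃CH₂–OPh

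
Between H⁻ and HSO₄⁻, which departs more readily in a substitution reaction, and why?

HSO₄⁻ is the better leaving group.
pKₐ(H₂SO₄) ≈ -3 versus pKₐ(H₂) ≈ 36: HSO₄⁻ is the much weaker base.
Conjugate base of a strong mineral acid.

HSO₄⁻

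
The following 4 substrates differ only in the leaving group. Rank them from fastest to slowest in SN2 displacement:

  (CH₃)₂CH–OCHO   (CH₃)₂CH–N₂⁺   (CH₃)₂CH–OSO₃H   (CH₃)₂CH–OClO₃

With the same alkyl group throughout, only the leaving group differentiates the rates.
Leaving-group ability tracks the stability of the departed species; conjugate-acid pKₐ is the usual yardstick (lower pKₐ → better LG).
(CH₃)₂CH–N₂⁺ loses N₂: no meaningful conjugate acid; N₂ departs as an exceptionally stable neutral molecule
(CH₃)₂CH–OClO₃ loses ClO₄⁻: pKₐ(HClO₄) ≈ -10
(CH₃)₂CH–OSO₃H loses HSO₄⁻: pKₐ(H₂SO₄) ≈ -3
(CH₃)₂CH–OCHO loses HCOO⁻: pKₐ(HCOOH) ≈ 3.8

(CH₃)₂CH–N₂⁺ > (CH₃)₂CH–OClO₃ > (CH₃)₂CH–OSO₃H > (CH₃)₂CH–OCHO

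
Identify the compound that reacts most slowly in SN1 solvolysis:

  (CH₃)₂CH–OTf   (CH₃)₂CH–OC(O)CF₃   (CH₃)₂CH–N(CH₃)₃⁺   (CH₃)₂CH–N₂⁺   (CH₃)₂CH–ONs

(CH₃)₂CH–N(CH₃)₃⁺

Identical carbon frameworks mean the comparison reduces to leaving-group quality.
Rank by basicity of the departing species: weakest base leaves most easily.
(CH₃)₂CH–N₂⁺ loses N₂: no meaningful conjugate acid; N₂ departs as an exceptionally stable neutral molecule
(CH₃)₂CH–OTf loses OTf⁻: pKₐ(CF₃SO₃H (triflic acid)) ≈ -14
(CH₃)₂CH–ONs loses ONs⁻: pKₐ(p-O₂NC₆H₄SO₃H) ≈ -3.5
(CH₃)₂CH–OC(O)CF₃ loses CF₃COO⁻: pKₐ(CF₃COOH) ≈ 0.2
(CH₃)₂CH–N(CH₃)₃⁺ loses NR'₃: pKₐ(R'₃NH⁺) ≈ 10.7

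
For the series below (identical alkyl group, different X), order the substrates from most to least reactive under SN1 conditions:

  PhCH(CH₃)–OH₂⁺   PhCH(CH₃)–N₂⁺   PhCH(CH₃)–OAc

Identical carbon frameworks mean the comparison reduces to leaving-group quality.
A good leaving group is a weak base: the lower the pKₐ of its conjugate acid, the more readily it departs.
PhCH(CH₃)–N₂⁺ loses N₂: no meaningful conjugate acid; N₂ departs as an exceptionally stable neutral molecule
PhCH(CH₃)–OH₂⁺ loses H₂O: pKₐ(H₃O⁺) ≈ -1.7
PhCH(CH₃)–OAc loses AcO⁻: pKₐ(CH₃COOH) ≈ 4.8

PhCH(CH₃)–N₂⁺ > PhCH(CH₃)–OH₂⁺ > PhCH(CH₃)–OAc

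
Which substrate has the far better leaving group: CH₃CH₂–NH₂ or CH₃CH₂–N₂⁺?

From CH₃CH₂–NH₂ the departing group would be NH₂⁻ (pKₐ(NH₃) ≈ 38). Extremely strong base; never a leaving group.
From CH₃CH₂–N₂⁺ the leaving group is N₂ (no meaningful conjugate acid; N₂ departs as an exceptionally stable neutral molecule).
(In practice CH₃CH₂–N₂⁺ is made from CH₃CH₂–NH₂ by diazotisation (NaNO₂ / HCl, 0 °C), generating a diazonium salt that expels N₂.)

CH₃CH₂–N₂⁺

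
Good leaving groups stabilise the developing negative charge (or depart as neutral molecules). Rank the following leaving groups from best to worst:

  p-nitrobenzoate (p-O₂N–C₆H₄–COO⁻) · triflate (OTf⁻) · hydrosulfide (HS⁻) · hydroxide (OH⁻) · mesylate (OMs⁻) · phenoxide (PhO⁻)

Leaving-group ability tracks the stability of the departed species; conjugate-acid pKₐ is the usual yardstick (lower pKₐ → better LG).
triflate (OTf⁻): pKₐ(CF₃SO₃H (triflic acid)) ≈ -14
mesylate (OMs⁻): pKₐ(CH₃SO₃H (MsOH)) ≈ -1.9 — resonance-delocalised alkanesulfonate
p-nitrobenzoate (p-O₂N–C₆H₄–COO⁻): pKₐ(p-nitrobenzoic acid) ≈ 3.4 — electron-withdrawing nitro group stabilises the carboxylate
hydrosulfide (HS⁻): pKₐ(H₂S) ≈ 7
phenoxide (PhO⁻): pKₐ(C₆H₅OH (phenol)) ≈ 10
hydroxide (OH⁻): pKₐ(H₂O) ≈ 15.7 — strong base; essentially never leaves without prior activation

triflate (OTf⁻) > mesylate (OMs⁻) > p-nitrobenzoate (p-O₂N–C₆H₄–COO⁻) > hydrosulfide (HS⁻) > phenoxide (PhO⁻) > hydroxide (OH⁻)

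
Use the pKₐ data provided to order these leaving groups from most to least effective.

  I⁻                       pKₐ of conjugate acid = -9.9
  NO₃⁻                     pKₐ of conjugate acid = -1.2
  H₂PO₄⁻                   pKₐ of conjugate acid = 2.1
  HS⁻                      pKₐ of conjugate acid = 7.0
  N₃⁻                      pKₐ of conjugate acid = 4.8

I⁻ > NO₃⁻ > H₂PO₄⁻ > N₃⁻ > HS⁻

Lower conjugate-acid pKₐ ⇒ weaker base ⇒ better leaving group.
Sorting by the given values: I⁻ (-9.9), NO₃⁻ (-1.2), H₂PO₄⁻ (2.1), N₃⁻ (4.8), HS⁻ (7.0).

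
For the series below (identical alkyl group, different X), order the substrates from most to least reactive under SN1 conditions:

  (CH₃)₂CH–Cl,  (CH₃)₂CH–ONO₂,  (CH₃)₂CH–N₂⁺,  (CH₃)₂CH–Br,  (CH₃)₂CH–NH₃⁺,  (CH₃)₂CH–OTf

Identical carbon frameworks mean the comparison reduces to leaving-group quality.
A good leaving group is a weak base: the lower the pKₐ of its conjugate acid, the more readily it departs.
(CH₃)₂CH–N₂⁺ loses N₂: no meaningful conjugate acid; N₂ departs as an exceptionally stable neutral molecule
(CH₃)₂CH–OTf loses OTf⁻: pKₐ(CF₃SO₃H (triflic acid)) ≈ -14
(CH₃)₂CH–Br loses Br⁻: pKₐ(HBr) ≈ -9
(CH₃)₂CH–Cl loses Cl⁻: pKₐ(HCl) ≈ -7
(CH₃)₂CH–ONO₂ loses NO₃⁻: pKₐ(HNO₃) ≈ -1.3
(CH₃)₂CH–NH₃⁺ loses NH₃: pKₐ(NH₄⁺) ≈ 9.2

(CH₃)₂CH–N₂⁺ > (CH₃)₂CH–OTf > (CH₃)₂CH–Br > (CH₃)₂CH–Cl > (CH₃)₂CH–ONO₂ > (CH₃)₂CH–NH₃⁺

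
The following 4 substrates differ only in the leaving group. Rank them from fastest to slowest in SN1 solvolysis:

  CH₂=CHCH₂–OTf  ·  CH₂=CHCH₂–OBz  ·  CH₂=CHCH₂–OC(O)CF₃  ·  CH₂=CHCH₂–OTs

CH₂=CHCH₂–OTf > CH₂=CHCH₂–OTs > CH₂=CHCH₂–OC(O)CF₃ > CH₂=CHCH₂–OBz

Identical carbon frameworks mean the comparison reduces to leaving-group quality.
A good leaving group is a weak base: the lower the pKₐ of its conjugate acid, the more readily it departs.
CH₂=CHCH₂–OTf loses OTf⁻: pKₐ(CF₃SO₃H (triflic acid)) ≈ -14
CH₂=CHCH₂–OTs loses OTs⁻: pKₐ(p-CH₃C₆H₄SO₃H (TsOH)) ≈ -2.8
CH₂=CHCH₂–OC(O)CF₃ loses CF₃COO⁻: pKₐ(CF₃COOH) ≈ 0.2
CH₂=CHCH₂–OBz loses PhCOO⁻: pKₐ(C₆H₅COOH) ≈ 4.2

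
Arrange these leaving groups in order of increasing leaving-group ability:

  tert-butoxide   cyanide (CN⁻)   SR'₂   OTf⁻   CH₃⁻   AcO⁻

CH₃⁻ < tert-butoxide < cyanide (CN⁻) < AcO⁻ < SR'₂ < OTf⁻

OTf⁻: pKₐ(CF₃SO₃H (triflic acid)) ≈ -14 — charge spread over three oxygens and a CF₃ group; the premier leaving group in synthesis
SR'₂: pKₐ(R'₂SH⁺) ≈ -7 — neutral; leaves from a sulfonium salt (R–SR'₂⁺)
AcO⁻: pKₐ(CH₃COOH) ≈ 4.8 — resonance-stabilised but still a weak base
cyanide (CN⁻): pKₐ(HCN) ≈ 9.2 — sp carbon stabilises the charge somewhat, but still a poor LG
tert-butoxide: pKₐ(t-BuOH) ≈ 18 — bulky, strongly basic alkoxide
CH₃⁻: pKₐ(CH₄) ≈ 48
Listed from poorest to best leaving group as asked.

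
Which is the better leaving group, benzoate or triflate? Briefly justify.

triflate is the better leaving group.
pKₐ(CF₃SO₃H (triflic acid)) ≈ -14 versus pKₐ(C₆H₅COOH) ≈ 4.2: triflate is the much weaker base.
Charge spread over three oxygens and a CF₃ group; the premier leaving group in synthesis.

triflate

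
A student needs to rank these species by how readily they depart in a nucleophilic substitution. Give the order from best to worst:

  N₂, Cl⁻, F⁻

A good leaving group is a weak base: the lower the pKₐ of its conjugate acid, the more readily it departs.
N₂: no meaningful conjugate acid; N₂ departs as an exceptionally stable neutral molecule
Cl⁻: pKₐ(HCl) ≈ -7
F⁻: pKₐ(HF) ≈ 3.2

N₂ > Cl⁻ > F⁻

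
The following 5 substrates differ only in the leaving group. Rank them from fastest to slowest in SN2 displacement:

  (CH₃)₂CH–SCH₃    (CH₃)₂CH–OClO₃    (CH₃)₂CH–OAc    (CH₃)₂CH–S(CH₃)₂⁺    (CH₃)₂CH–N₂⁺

(CH₃)₂CH–N₂⁺ > (CH₃)₂CH–OClO₃ > (CH₃)₂CH–S(CH₃)₂⁺ > (CH₃)₂CH–OAc > (CH₃)₂CH–SCH₃

Identical carbon frameworks mean the comparison reduces to leaving-group quality.
A good leaving group is a weak base: the lower the pKₐ of its conjugate acid, the more readily it departs.
(CH₃)₂CH–N₂⁺ loses N₂: no meaningful conjugate acid; N₂ departs as an exceptionally stable neutral molecule
(CH₃)₂CH–OClO₃ loses ClO₄⁻: pKₐ(HClO₄) ≈ -10
(CH₃)₂CH–S(CH₃)₂⁺ loses SR'₂: pKₐ(R'₂SH⁺) ≈ -7
(CH₃)₂CH–OAc loses AcO⁻: pKₐ(CH₃COOH) ≈ 4.8
(CH₃)₂CH–SCH₃ loses RS⁻: pKₐ(RSH (a thiol)) ≈ 10.5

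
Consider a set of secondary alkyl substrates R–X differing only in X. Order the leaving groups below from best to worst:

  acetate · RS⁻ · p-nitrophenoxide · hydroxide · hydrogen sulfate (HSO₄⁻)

hydrogen sulfate (HSO₄⁻) > acetate > p-nitrophenoxide > RS⁻ > hydroxide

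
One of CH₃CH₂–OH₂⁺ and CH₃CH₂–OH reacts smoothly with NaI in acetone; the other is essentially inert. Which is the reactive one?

CH₃CH₂–OH₂⁺

From CH₃CH₂–OH the departing group would be OH⁻ (pKₐ(H₂O) ≈ 15.7). Strong base; essentially never leaves without prior activation.
From CH₃CH₂–OH₂⁺ the leaving group is H₂O (pKₐ(H₃O⁺) ≈ -1.7). Neutral; leaves from a protonated alcohol (R–OH₂⁺).
(In practice CH₃CH₂–OH₂⁺ is made from CH₃CH₂–OH by protonation with strong acid, converting the leaving group from hydroxide to neutral water.)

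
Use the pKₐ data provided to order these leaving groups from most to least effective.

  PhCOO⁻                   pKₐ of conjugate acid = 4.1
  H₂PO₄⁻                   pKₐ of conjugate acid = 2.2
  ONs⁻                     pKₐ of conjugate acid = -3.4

ONs⁻ > H₂PO₄⁻ > PhCOO⁻

Lower conjugate-acid pKₐ ⇒ weaker base ⇒ better leaving group.
Sorting by the given values: ONs⁻ (-3.4), H₂PO₄⁻ (2.2), PhCOO⁻ (4.1).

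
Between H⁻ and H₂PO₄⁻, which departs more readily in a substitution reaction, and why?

H₂PO₄⁻ is the better leaving group.
pKₐ(H₃PO₄) ≈ 2.1 versus pKₐ(H₂) ≈ 36: H₂PO₄⁻ is the much weaker base.
Moderate base; biological leaving group after further activation.

H₂PO₄⁻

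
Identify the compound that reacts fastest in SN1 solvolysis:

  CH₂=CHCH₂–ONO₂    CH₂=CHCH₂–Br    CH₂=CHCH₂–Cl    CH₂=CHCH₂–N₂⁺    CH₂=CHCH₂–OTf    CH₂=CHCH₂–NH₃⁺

CH₂=CHCH₂–N₂⁺

With the same alkyl group throughout, only the leaving group differentiates the rates.
Rank by basicity of the departing species: weakest base leaves most easily.
CH₂=CHCH₂–N₂⁺ loses N₂: no meaningful conjugate acid; N₂ departs as an exceptionally stable neutral molecule
CH₂=CHCH₂–OTf loses OTf⁻: pKₐ(CF₃SO₃H (triflic acid)) ≈ -14
CH₂=CHCH₂–Br loses Br⁻: pKₐ(HBr) ≈ -9
CH₂=CHCH₂–Cl loses Cl⁻: pKₐ(HCl) ≈ -7
CH₂=CHCH₂–ONO₂ loses NO₃⁻: pKₐ(HNO₃) ≈ -1.3
CH₂=CHCH₂–NH₃⁺ loses NH₃: pKₐ(NH₄⁺) ≈ 9.2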